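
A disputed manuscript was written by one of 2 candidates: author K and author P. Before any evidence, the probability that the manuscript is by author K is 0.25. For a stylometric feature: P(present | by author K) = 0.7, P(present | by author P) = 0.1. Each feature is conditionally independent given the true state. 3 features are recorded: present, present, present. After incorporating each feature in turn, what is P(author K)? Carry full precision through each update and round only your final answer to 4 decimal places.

0.9913

Each posterior becomes the prior for the next update.
After 'present': P(author K) = 0.7·0.2500 / (0.7·0.2500 + 0.1·0.7500) ≈ 0.7000
After 'present': P(author K) = 0.7·0.7000 / (0.7·0.7000 + 0.1·0.3000) ≈ 0.9423
After 'present': P(author K) = 0.7·0.9423 / (0.7·0.9423 + 0.1·0.0577) ≈ 0.9913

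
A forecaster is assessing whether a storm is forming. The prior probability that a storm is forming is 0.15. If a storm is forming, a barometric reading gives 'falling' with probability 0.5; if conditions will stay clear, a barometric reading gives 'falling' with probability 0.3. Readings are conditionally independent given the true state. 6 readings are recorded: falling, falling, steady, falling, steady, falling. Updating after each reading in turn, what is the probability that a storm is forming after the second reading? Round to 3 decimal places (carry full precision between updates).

0.329

After 'falling': P(storm) = 0.5·0.1500 / (0.5·0.1500 + 0.3·0.8500) ≈ 0.2273
After 'falling': P(storm) = 0.5·0.2273 / (0.5·0.2273 + 0.3·0.7727) ≈ 0.3289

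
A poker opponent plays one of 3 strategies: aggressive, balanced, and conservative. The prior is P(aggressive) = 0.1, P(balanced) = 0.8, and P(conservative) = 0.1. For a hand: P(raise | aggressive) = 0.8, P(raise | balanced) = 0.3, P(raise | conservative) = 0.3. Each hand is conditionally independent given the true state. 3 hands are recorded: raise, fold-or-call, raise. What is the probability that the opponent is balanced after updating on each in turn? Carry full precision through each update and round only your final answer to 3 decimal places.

0.725

After 'raise': normaliser = 0.8·0.1000 + 0.3·0.8000 + 0.3·0.1000; P(aggressive) ≈ 0.2286, P(balanced) ≈ 0.6857, P(conservative) ≈ 0.0857
After 'fold-or-call': normaliser = 0.2·0.2286 + 0.7·0.6857 + 0.7·0.0857; P(aggressive) ≈ 0.0780, P(balanced) ≈ 0.8195, P(conservative) ≈ 0.1024
After 'raise': normaliser = 0.8·0.0780 + 0.3·0.8195 + 0.3·0.1024; P(aggressive) ≈ 0.1842, P(balanced) ≈ 0.7252, P(conservative) ≈ 0.0906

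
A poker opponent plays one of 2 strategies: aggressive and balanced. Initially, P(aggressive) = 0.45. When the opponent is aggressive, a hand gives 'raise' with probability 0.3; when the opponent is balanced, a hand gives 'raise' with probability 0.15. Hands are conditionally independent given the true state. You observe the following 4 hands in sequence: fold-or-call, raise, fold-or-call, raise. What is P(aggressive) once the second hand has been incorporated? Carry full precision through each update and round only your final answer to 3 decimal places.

0.574

Apply Bayes' rule sequentially, carrying P(aggressive) forward.
After 'fold-or-call': P(aggressive) = 0.7·0.4500 / (0.7·0.4500 + 0.85·0.5500) ≈ 0.4026
After 'raise': P(aggressive) = 0.3·0.4026 / (0.3·0.4026 + 0.15·0.5974) ≈ 0.5740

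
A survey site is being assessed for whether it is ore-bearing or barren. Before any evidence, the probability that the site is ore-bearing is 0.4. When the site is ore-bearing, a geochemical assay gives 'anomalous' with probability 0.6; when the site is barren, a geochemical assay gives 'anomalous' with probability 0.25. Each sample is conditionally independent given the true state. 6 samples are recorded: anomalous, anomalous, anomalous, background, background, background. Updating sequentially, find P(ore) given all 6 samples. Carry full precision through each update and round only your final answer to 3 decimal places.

After 'anomalous': P(ore) = 0.6·0.4000 / (0.6·0.4000 + 0.25·0.6000) ≈ 0.6154
After 'anomalous': P(ore) = 0.6·0.6154 / (0.6·0.6154 + 0.25·0.3846) ≈ 0.7934
After 'anomalous': P(ore) = 0.6·0.7934 / (0.6·0.7934 + 0.25·0.2066) ≈ 0.9021
After 'background': P(ore) = 0.4·0.9021 / (0.4·0.9021 + 0.75·0.0979) ≈ 0.8309
After 'background': P(ore) = 0.4·0.8309 / (0.4·0.8309 + 0.75·0.1691) ≈ 0.7239
After 'background': P(ore) = 0.4·0.7239 / (0.4·0.7239 + 0.75·0.2761) ≈ 0.5830

0.583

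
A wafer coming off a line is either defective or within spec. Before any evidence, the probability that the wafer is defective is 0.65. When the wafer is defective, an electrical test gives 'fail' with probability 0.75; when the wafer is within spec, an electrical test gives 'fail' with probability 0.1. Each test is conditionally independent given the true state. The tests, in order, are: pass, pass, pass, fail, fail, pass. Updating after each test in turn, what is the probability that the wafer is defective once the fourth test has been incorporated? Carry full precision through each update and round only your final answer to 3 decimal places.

0.230

After 'pass': P(defective) = 0.25·0.6500 / (0.25·0.6500 + 0.9·0.3500) ≈ 0.3403
After 'pass': P(defective) = 0.25·0.3403 / (0.25·0.3403 + 0.9·0.6597) ≈ 0.1253
After 'pass': P(defective) = 0.25·0.1253 / (0.25·0.1253 + 0.9·0.8747) ≈ 0.0383
After 'fail': P(defective) = 0.75·0.0383 / (0.75·0.0383 + 0.1·0.9617) ≈ 0.2299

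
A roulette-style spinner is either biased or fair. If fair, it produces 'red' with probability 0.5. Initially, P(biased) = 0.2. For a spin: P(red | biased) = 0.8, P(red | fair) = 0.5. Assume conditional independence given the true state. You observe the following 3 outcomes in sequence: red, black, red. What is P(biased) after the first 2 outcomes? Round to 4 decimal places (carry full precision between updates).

0.1379

After 'red': P(biased) = 0.8·0.2000 / (0.8·0.2000 + 0.5·0.8000) ≈ 0.2857
After 'black': P(biased) = 0.2·0.2857 / (0.2·0.2857 + 0.5·0.7143) ≈ 0.1379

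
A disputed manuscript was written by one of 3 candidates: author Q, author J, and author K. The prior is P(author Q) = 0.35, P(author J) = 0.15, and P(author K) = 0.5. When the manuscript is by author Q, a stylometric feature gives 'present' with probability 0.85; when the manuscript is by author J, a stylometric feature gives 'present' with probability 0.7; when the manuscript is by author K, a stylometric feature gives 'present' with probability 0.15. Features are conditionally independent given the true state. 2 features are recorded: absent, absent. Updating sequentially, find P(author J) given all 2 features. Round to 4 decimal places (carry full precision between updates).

Each posterior becomes the prior for the next update.
After 'absent': normaliser = 0.15·0.3500 + 0.3·0.1500 + 0.85·0.5000; P(author Q) ≈ 0.1005, P(author J) ≈ 0.0861, P(author K) ≈ 0.8134
After 'absent': normaliser = 0.15·0.1005 + 0.3·0.0861 + 0.85·0.8134; P(author Q) ≈ 0.0206, P(author J) ≈ 0.0353, P(author K) ≈ 0.9441

0.0353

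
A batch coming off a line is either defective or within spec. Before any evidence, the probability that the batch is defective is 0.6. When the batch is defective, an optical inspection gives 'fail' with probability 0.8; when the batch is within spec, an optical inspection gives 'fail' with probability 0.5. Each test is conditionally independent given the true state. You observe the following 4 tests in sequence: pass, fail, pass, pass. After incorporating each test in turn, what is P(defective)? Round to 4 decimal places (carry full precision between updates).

0.1331

Apply Bayes' rule sequentially, carrying P(defective) forward.
After 'pass': P(defective) = 0.2·0.6000 / (0.2·0.6000 + 0.5·0.4000) ≈ 0.3750
After 'fail': P(defective) = 0.8·0.3750 / (0.8·0.3750 + 0.5·0.6250) ≈ 0.4898
After 'pass': P(defective) = 0.2·0.4898 / (0.2·0.4898 + 0.5·0.5102) ≈ 0.2775
After 'pass': P(defective) = 0.2·0.2775 / (0.2·0.2775 + 0.5·0.7225) ≈ 0.1331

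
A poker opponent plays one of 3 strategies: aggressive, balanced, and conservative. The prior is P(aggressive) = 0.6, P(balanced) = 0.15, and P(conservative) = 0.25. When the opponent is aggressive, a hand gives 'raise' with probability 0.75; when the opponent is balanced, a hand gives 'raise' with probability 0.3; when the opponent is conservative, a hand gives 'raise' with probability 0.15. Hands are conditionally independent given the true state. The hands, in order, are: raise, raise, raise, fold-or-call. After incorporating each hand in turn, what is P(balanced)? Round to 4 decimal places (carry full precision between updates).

After 'raise': normaliser = 0.75·0.6000 + 0.3·0.1500 + 0.15·0.2500; P(aggressive) ≈ 0.8451, P(balanced) ≈ 0.0845, P(conservative) ≈ 0.0704
After 'raise': normaliser = 0.75·0.8451 + 0.3·0.0845 + 0.15·0.0704; P(aggressive) ≈ 0.9464, P(balanced) ≈ 0.0379, P(conservative) ≈ 0.0158
After 'raise': normaliser = 0.75·0.9464 + 0.3·0.0379 + 0.15·0.0158; P(aggressive) ≈ 0.9810, P(balanced) ≈ 0.0157, P(conservative) ≈ 0.0033
After 'fold-or-call': normaliser = 0.25·0.9810 + 0.7·0.0157 + 0.85·0.0033; P(aggressive) ≈ 0.9469, P(balanced) ≈ 0.0424, P(conservative) ≈ 0.0107

0.0424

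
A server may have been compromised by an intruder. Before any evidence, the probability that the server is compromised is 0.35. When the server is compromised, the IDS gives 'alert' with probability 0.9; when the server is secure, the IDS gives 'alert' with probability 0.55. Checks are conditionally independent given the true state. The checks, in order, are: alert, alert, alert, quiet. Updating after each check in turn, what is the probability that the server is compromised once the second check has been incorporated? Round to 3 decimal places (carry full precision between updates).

0.590

After 'alert': P(compromised) = 0.9·0.3500 / (0.9·0.3500 + 0.55·0.6500) ≈ 0.4684
After 'alert': P(compromised) = 0.9·0.4684 / (0.9·0.4684 + 0.55·0.5316) ≈ 0.5905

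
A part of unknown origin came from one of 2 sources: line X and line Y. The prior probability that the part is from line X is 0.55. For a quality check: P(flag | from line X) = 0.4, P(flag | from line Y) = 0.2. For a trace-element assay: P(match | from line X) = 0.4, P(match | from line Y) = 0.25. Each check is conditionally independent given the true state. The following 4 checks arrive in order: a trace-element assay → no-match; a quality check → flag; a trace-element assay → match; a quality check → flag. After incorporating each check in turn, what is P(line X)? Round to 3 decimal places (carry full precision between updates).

0.862

After a trace-element assay='no-match': P(line X) = 0.6·0.5500 / (0.6·0.5500 + 0.75·0.4500) ≈ 0.4944
After a quality check='flag': P(line X) = 0.4·0.4944 / (0.4·0.4944 + 0.2·0.5056) ≈ 0.6617
After a trace-element assay='match': P(line X) = 0.4·0.6617 / (0.4·0.6617 + 0.25·0.3383) ≈ 0.7578
After a quality check='flag': P(line X) = 0.4·0.7578 / (0.4·0.7578 + 0.2·0.2422) ≈ 0.8622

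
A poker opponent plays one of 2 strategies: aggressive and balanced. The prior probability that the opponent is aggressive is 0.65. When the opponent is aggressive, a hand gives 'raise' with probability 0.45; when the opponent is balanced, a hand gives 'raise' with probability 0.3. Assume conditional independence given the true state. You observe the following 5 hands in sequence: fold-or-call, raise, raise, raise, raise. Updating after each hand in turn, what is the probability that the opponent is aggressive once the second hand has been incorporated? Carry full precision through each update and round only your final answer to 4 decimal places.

Each posterior becomes the prior for the next update.
After 'fold-or-call': P(aggressive) = 0.55·0.6500 / (0.55·0.6500 + 0.7·0.3500) ≈ 0.5934
After 'raise': P(aggressive) = 0.45·0.5934 / (0.45·0.5934 + 0.3·0.4066) ≈ 0.6864

0.6864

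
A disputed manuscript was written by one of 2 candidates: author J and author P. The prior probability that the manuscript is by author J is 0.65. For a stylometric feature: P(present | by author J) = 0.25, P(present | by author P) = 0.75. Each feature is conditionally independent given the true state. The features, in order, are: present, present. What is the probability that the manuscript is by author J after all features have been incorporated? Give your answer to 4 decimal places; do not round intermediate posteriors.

0.1711

Each posterior becomes the prior for the next update.
After 'present': P(author J) = 0.25·0.6500 / (0.25·0.6500 + 0.75·0.3500) ≈ 0.3824
After 'present': P(author J) = 0.25·0.3824 / (0.25·0.3824 + 0.75·0.6176) ≈ 0.1711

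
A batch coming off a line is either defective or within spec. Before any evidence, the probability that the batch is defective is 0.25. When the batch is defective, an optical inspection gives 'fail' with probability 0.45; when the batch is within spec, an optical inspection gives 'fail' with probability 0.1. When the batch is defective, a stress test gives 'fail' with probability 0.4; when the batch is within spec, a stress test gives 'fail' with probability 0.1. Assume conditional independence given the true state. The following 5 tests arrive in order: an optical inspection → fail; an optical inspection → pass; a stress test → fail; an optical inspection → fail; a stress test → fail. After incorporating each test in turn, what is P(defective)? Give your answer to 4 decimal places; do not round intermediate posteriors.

0.9851

After an optical inspection='fail': P(defective) = 0.45·0.2500 / (0.45·0.2500 + 0.1·0.7500) ≈ 0.6000
After an optical inspection='pass': P(defective) = 0.55·0.6000 / (0.55·0.6000 + 0.9·0.4000) ≈ 0.4783
After a stress test='fail': P(defective) = 0.4·0.4783 / (0.4·0.4783 + 0.1·0.5217) ≈ 0.7857
After an optical inspection='fail': P(defective) = 0.45·0.7857 / (0.45·0.7857 + 0.1·0.2143) ≈ 0.9429
After a stress test='fail': P(defective) = 0.4·0.9429 / (0.4·0.9429 + 0.1·0.0571) ≈ 0.9851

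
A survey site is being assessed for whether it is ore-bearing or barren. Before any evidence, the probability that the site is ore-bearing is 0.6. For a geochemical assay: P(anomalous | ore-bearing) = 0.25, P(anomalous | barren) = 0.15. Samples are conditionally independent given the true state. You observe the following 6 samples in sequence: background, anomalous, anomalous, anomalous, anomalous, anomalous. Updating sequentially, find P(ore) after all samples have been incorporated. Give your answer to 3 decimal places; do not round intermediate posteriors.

0.945

After 'background': P(ore) = 0.75·0.6000 / (0.75·0.6000 + 0.85·0.4000) ≈ 0.5696
After 'anomalous': P(ore) = 0.25·0.5696 / (0.25·0.5696 + 0.15·0.4304) ≈ 0.6881
After 'anomalous': P(ore) = 0.25·0.6881 / (0.25·0.6881 + 0.15·0.3119) ≈ 0.7862
After 'anomalous': P(ore) = 0.25·0.7862 / (0.25·0.7862 + 0.15·0.2138) ≈ 0.8597
After 'anomalous': P(ore) = 0.25·0.8597 / (0.25·0.8597 + 0.15·0.1403) ≈ 0.9108
After 'anomalous': P(ore) = 0.25·0.9108 / (0.25·0.9108 + 0.15·0.0892) ≈ 0.9445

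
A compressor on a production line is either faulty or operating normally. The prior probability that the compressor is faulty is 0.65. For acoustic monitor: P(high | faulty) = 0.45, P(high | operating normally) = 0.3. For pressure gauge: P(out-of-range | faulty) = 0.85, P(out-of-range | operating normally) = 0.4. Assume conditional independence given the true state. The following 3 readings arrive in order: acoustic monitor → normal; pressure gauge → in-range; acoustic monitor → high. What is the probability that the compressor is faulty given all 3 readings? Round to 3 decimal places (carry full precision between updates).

0.354

Apply Bayes' rule sequentially, carrying P(faulty) forward.
After acoustic monitor='normal': P(faulty) = 0.55·0.6500 / (0.55·0.6500 + 0.7·0.3500) ≈ 0.5934
After pressure gauge='in-range': P(faulty) = 0.15·0.5934 / (0.15·0.5934 + 0.6·0.4066) ≈ 0.2673
After acoustic monitor='high': P(faulty) = 0.45·0.2673 / (0.45·0.2673 + 0.3·0.7327) ≈ 0.3537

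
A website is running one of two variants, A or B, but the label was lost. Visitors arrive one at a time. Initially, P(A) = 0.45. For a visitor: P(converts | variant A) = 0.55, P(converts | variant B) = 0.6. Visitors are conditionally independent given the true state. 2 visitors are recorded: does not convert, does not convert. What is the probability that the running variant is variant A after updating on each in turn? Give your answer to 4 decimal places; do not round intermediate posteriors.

0.5087

After 'does not convert': P(A) = 0.45·0.4500 / (0.45·0.4500 + 0.4·0.5500) ≈ 0.4793
After 'does not convert': P(A) = 0.45·0.4793 / (0.45·0.4793 + 0.4·0.5207) ≈ 0.5087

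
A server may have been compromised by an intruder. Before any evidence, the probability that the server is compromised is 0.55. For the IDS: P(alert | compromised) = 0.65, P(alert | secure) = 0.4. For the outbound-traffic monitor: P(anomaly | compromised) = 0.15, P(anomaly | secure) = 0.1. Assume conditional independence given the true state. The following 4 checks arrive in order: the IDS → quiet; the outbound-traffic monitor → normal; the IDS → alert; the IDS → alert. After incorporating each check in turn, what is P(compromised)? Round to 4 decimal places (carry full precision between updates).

After the IDS='quiet': P(compromised) = 0.35·0.5500 / (0.35·0.5500 + 0.6·0.4500) ≈ 0.4162
After the outbound-traffic monitor='normal': P(compromised) = 0.85·0.4162 / (0.85·0.4162 + 0.9·0.5838) ≈ 0.4024
After the IDS='alert': P(compromised) = 0.65·0.4024 / (0.65·0.4024 + 0.4·0.5976) ≈ 0.5225
After the IDS='alert': P(compromised) = 0.65·0.5225 / (0.65·0.5225 + 0.4·0.4775) ≈ 0.6400

0.6400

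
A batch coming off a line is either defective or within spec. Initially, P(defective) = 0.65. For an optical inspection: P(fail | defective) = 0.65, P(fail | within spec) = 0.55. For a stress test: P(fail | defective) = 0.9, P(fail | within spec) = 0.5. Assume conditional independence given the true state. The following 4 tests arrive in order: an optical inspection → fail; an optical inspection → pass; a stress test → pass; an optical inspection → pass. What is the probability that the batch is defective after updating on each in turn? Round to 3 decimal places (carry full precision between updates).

0.210

Apply Bayes' rule sequentially, carrying P(defective) forward.
After an optical inspection='fail': P(defective) = 0.65·0.6500 / (0.65·0.6500 + 0.55·0.3500) ≈ 0.6870
After an optical inspection='pass': P(defective) = 0.35·0.6870 / (0.35·0.6870 + 0.45·0.3130) ≈ 0.6306
After a stress test='pass': P(defective) = 0.1·0.6306 / (0.1·0.6306 + 0.5·0.3694) ≈ 0.2545
After an optical inspection='pass': P(defective) = 0.35·0.2545 / (0.35·0.2545 + 0.45·0.7455) ≈ 0.2098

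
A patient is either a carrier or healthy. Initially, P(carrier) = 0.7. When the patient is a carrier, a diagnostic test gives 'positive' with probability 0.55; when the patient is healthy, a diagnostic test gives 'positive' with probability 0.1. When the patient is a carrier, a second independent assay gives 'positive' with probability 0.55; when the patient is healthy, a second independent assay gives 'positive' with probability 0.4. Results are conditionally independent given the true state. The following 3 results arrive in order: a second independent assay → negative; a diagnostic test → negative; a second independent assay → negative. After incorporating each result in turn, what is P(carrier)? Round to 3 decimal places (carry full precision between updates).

After a second independent assay='negative': P(carrier) = 0.45·0.7000 / (0.45·0.7000 + 0.6·0.3000) ≈ 0.6364
After a diagnostic test='negative': P(carrier) = 0.45·0.6364 / (0.45·0.6364 + 0.9·0.3636) ≈ 0.4667
After a second independent assay='negative': P(carrier) = 0.45·0.4667 / (0.45·0.4667 + 0.6·0.5333) ≈ 0.3962

0.396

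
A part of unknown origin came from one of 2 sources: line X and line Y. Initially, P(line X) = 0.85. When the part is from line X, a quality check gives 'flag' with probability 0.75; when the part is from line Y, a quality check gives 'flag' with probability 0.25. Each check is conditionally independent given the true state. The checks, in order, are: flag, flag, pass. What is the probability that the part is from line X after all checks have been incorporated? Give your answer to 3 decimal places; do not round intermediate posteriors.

0.944

Each posterior becomes the prior for the next update.
After 'flag': P(line X) = 0.75·0.8500 / (0.75·0.8500 + 0.25·0.1500) ≈ 0.9444
After 'flag': P(line X) = 0.75·0.9444 / (0.75·0.9444 + 0.25·0.0556) ≈ 0.9808
After 'pass': P(line X) = 0.25·0.9808 / (0.25·0.9808 + 0.75·0.0192) ≈ 0.9444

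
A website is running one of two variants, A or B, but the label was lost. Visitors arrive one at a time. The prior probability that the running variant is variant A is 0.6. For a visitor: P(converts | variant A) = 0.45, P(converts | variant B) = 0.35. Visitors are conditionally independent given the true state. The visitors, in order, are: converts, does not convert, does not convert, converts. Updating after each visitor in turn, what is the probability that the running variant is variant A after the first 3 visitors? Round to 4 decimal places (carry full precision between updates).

0.5800

After 'converts': P(A) = 0.45·0.6000 / (0.45·0.6000 + 0.35·0.4000) ≈ 0.6585
After 'does not convert': P(A) = 0.55·0.6585 / (0.55·0.6585 + 0.65·0.3415) ≈ 0.6200
After 'does not convert': P(A) = 0.55·0.6200 / (0.55·0.6200 + 0.65·0.3800) ≈ 0.5800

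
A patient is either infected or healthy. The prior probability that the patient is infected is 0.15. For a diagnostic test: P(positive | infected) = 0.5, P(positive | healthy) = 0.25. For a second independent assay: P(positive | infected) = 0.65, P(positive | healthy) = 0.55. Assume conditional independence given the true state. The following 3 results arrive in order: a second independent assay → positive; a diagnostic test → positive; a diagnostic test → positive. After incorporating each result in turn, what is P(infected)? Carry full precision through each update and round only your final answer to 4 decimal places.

After a second independent assay='positive': P(infected) = 0.65·0.1500 / (0.65·0.1500 + 0.55·0.8500) ≈ 0.1726
After a diagnostic test='positive': P(infected) = 0.5·0.1726 / (0.5·0.1726 + 0.25·0.8274) ≈ 0.2943
After a diagnostic test='positive': P(infected) = 0.5·0.2943 / (0.5·0.2943 + 0.25·0.7057) ≈ 0.4548

0.4548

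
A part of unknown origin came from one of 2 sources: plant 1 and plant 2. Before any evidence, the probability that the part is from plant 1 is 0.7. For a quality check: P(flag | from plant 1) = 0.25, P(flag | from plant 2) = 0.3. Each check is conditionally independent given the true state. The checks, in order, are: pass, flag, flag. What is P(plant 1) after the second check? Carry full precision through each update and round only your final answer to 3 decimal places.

0.676

After 'pass': P(plant 1) = 0.75·0.7000 / (0.75·0.7000 + 0.7·0.3000) ≈ 0.7143
After 'flag': P(plant 1) = 0.25·0.7143 / (0.25·0.7143 + 0.3·0.2857) ≈ 0.6757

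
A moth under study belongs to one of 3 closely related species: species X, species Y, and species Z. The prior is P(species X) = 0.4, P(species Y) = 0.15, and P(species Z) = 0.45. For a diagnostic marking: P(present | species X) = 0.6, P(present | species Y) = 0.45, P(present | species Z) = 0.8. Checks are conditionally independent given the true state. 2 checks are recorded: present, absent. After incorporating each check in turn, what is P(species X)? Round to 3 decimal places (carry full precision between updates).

0.468

Apply Bayes' rule sequentially, carrying P(species X) forward.
After 'present': normaliser = 0.6·0.4000 + 0.45·0.1500 + 0.8·0.4500; P(species X) ≈ 0.3596, P(species Y) ≈ 0.1011, P(species Z) ≈ 0.5393
After 'absent': normaliser = 0.4·0.3596 + 0.55·0.1011 + 0.2·0.5393; P(species X) ≈ 0.4680, P(species Y) ≈ 0.1810, P(species Z) ≈ 0.3510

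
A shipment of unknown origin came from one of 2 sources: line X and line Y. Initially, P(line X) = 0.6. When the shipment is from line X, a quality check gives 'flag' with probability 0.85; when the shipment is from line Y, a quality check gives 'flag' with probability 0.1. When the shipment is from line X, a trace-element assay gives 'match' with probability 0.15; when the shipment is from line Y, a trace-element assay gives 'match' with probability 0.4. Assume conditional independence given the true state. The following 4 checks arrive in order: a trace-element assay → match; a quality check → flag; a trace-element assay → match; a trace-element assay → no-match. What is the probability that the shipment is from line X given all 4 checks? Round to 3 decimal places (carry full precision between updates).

0.718

After a trace-element assay='match': P(line X) = 0.15·0.6000 / (0.15·0.6000 + 0.4·0.4000) ≈ 0.3600
After a quality check='flag': P(line X) = 0.85·0.3600 / (0.85·0.3600 + 0.1·0.6400) ≈ 0.8270
After a trace-element assay='match': P(line X) = 0.15·0.8270 / (0.15·0.8270 + 0.4·0.1730) ≈ 0.6420
After a trace-element assay='no-match': P(line X) = 0.85·0.6420 / (0.85·0.6420 + 0.6·0.3580) ≈ 0.7175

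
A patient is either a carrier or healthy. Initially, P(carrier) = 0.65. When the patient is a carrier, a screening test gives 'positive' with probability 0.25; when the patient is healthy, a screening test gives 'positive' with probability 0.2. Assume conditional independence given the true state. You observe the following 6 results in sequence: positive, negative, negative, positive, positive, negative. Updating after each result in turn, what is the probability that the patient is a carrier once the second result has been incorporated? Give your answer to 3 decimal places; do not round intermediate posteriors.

0.685

After 'positive': P(carrier) = 0.25·0.6500 / (0.25·0.6500 + 0.2·0.3500) ≈ 0.6989
After 'negative': P(carrier) = 0.75·0.6989 / (0.75·0.6989 + 0.8·0.3011) ≈ 0.6852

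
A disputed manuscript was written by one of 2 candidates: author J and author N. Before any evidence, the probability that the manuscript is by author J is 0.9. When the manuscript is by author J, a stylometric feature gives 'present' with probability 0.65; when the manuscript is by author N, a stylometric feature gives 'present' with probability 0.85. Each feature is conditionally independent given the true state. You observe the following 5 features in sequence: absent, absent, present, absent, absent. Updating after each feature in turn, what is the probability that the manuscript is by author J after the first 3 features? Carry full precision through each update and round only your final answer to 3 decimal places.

After 'absent': P(author J) = 0.35·0.9000 / (0.35·0.9000 + 0.15·0.1000) ≈ 0.9545
After 'absent': P(author J) = 0.35·0.9545 / (0.35·0.9545 + 0.15·0.0455) ≈ 0.9800
After 'present': P(author J) = 0.65·0.9800 / (0.65·0.9800 + 0.85·0.0200) ≈ 0.9740

0.974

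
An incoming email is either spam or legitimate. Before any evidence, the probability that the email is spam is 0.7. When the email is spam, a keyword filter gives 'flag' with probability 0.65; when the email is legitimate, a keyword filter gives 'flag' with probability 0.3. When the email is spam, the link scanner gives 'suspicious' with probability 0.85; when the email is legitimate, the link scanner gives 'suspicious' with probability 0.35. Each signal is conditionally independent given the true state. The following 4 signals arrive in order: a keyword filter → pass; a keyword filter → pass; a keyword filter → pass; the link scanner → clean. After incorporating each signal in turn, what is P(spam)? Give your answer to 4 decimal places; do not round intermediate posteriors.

0.0631

Apply Bayes' rule sequentially, carrying P(spam) forward.
After a keyword filter='pass': P(spam) = 0.35·0.7000 / (0.35·0.7000 + 0.7·0.3000) ≈ 0.5385
After a keyword filter='pass': P(spam) = 0.35·0.5385 / (0.35·0.5385 + 0.7·0.4615) ≈ 0.3684
After a keyword filter='pass': P(spam) = 0.35·0.3684 / (0.35·0.3684 + 0.7·0.6316) ≈ 0.2258
After the link scanner='clean': P(spam) = 0.15·0.2258 / (0.15·0.2258 + 0.65·0.7742) ≈ 0.0631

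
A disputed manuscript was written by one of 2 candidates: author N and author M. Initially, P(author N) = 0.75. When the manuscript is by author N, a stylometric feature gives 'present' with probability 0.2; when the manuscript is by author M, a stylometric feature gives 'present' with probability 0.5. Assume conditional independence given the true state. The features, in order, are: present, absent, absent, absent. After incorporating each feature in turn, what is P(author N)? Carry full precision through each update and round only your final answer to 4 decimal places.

After 'present': P(author N) = 0.2·0.7500 / (0.2·0.7500 + 0.5·0.2500) ≈ 0.5455
After 'absent': P(author N) = 0.8·0.5455 / (0.8·0.5455 + 0.5·0.4545) ≈ 0.6575
After 'absent': P(author N) = 0.8·0.6575 / (0.8·0.6575 + 0.5·0.3425) ≈ 0.7544
After 'absent': P(author N) = 0.8·0.7544 / (0.8·0.7544 + 0.5·0.2456) ≈ 0.8309

0.8309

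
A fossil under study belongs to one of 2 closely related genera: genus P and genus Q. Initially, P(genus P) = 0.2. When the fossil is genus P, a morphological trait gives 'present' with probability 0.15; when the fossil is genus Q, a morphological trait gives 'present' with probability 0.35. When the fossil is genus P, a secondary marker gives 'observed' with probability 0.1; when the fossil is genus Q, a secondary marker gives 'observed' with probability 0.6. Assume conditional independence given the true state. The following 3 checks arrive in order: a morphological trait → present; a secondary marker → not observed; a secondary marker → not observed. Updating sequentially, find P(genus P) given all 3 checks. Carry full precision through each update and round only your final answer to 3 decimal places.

After a morphological trait='present': P(genus P) = 0.15·0.2000 / (0.15·0.2000 + 0.35·0.8000) ≈ 0.0968
After a secondary marker='not observed': P(genus P) = 0.9·0.0968 / (0.9·0.0968 + 0.4·0.9032) ≈ 0.1942
After a secondary marker='not observed': P(genus P) = 0.9·0.1942 / (0.9·0.1942 + 0.4·0.8058) ≈ 0.3517

0.352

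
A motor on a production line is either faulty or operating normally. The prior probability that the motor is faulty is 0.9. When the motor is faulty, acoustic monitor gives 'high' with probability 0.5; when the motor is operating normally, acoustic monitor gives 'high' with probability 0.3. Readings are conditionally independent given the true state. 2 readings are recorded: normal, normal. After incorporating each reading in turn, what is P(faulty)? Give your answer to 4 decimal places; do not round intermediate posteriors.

0.8212

After 'normal': P(faulty) = 0.5·0.9000 / (0.5·0.9000 + 0.7·0.1000) ≈ 0.8654
After 'normal': P(faulty) = 0.5·0.8654 / (0.5·0.8654 + 0.7·0.1346) ≈ 0.8212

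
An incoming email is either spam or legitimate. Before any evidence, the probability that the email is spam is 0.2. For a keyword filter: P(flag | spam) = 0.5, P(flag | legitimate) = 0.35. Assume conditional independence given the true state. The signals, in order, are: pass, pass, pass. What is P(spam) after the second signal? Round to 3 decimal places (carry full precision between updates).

After 'pass': P(spam) = 0.5·0.2000 / (0.5·0.2000 + 0.65·0.8000) ≈ 0.1613
After 'pass': P(spam) = 0.5·0.1613 / (0.5·0.1613 + 0.65·0.8387) ≈ 0.1289

0.129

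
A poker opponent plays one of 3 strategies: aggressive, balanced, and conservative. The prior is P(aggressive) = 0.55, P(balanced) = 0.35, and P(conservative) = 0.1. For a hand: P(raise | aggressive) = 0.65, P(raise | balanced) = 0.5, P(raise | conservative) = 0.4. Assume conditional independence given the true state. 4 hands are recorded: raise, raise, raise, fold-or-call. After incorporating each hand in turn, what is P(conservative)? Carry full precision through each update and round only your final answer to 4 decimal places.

0.0489

Each posterior becomes the prior for the next update.
After 'raise': normaliser = 0.65·0.5500 + 0.5·0.3500 + 0.4·0.1000; P(aggressive) ≈ 0.6245, P(balanced) ≈ 0.3057, P(conservative) ≈ 0.0699
After 'raise': normaliser = 0.65·0.6245 + 0.5·0.3057 + 0.4·0.0699; P(aggressive) ≈ 0.6918, P(balanced) ≈ 0.2605, P(conservative) ≈ 0.0476
After 'raise': normaliser = 0.65·0.6918 + 0.5·0.2605 + 0.4·0.0476; P(aggressive) ≈ 0.7507, P(balanced) ≈ 0.2175, P(conservative) ≈ 0.0318
After 'fold-or-call': normaliser = 0.35·0.7507 + 0.5·0.2175 + 0.6·0.0318; P(aggressive) ≈ 0.6728, P(balanced) ≈ 0.2784, P(conservative) ≈ 0.0489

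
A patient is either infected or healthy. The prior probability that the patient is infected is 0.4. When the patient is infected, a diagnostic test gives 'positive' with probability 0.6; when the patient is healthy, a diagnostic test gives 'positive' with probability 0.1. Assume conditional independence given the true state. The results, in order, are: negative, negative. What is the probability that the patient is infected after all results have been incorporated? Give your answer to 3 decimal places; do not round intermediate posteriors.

Apply Bayes' rule sequentially, carrying P(infected) forward.
After 'negative': P(infected) = 0.4·0.4000 / (0.4·0.4000 + 0.9·0.6000) ≈ 0.2286
After 'negative': P(infected) = 0.4·0.2286 / (0.4·0.2286 + 0.9·0.7714) ≈ 0.1164

0.116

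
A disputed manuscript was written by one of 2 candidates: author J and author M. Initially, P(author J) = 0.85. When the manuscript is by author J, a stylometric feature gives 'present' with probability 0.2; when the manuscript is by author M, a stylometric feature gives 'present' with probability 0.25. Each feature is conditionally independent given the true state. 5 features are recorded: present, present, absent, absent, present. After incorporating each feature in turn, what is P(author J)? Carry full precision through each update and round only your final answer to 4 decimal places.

Each posterior becomes the prior for the next update.
After 'present': P(author J) = 0.2·0.8500 / (0.2·0.8500 + 0.25·0.1500) ≈ 0.8193
After 'present': P(author J) = 0.2·0.8193 / (0.2·0.8193 + 0.25·0.1807) ≈ 0.7839
After 'absent': P(author J) = 0.8·0.7839 / (0.8·0.7839 + 0.75·0.2161) ≈ 0.7946
After 'absent': P(author J) = 0.8·0.7946 / (0.8·0.7946 + 0.75·0.2054) ≈ 0.8049
After 'present': P(author J) = 0.2·0.8049 / (0.2·0.8049 + 0.25·0.1951) ≈ 0.7675

0.7675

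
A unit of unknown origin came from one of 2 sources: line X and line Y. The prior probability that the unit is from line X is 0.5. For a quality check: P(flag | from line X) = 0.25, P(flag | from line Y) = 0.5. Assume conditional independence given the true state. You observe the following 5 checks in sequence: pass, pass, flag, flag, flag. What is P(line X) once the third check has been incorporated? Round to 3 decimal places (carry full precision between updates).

After 'pass': P(line X) = 0.75·0.5000 / (0.75·0.5000 + 0.5·0.5000) ≈ 0.6000
After 'pass': P(line X) = 0.75·0.6000 / (0.75·0.6000 + 0.5·0.4000) ≈ 0.6923
After 'flag': P(line X) = 0.25·0.6923 / (0.25·0.6923 + 0.5·0.3077) ≈ 0.5294

0.529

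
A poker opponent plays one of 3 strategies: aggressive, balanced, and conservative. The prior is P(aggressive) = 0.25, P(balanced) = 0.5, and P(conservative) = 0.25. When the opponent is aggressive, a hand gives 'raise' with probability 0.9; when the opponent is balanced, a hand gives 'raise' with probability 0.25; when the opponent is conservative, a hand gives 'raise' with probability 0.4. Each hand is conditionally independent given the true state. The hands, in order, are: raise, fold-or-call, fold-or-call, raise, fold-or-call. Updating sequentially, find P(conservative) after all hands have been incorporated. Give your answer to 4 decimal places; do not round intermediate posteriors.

After 'raise': normaliser = 0.9·0.2500 + 0.25·0.5000 + 0.4·0.2500; P(aggressive) ≈ 0.5000, P(balanced) ≈ 0.2778, P(conservative) ≈ 0.2222
After 'fold-or-call': normaliser = 0.1·0.5000 + 0.75·0.2778 + 0.6·0.2222; P(aggressive) ≈ 0.1277, P(balanced) ≈ 0.5319, P(conservative) ≈ 0.3404
After 'fold-or-call': normaliser = 0.1·0.1277 + 0.75·0.5319 + 0.6·0.3404; P(aggressive) ≈ 0.0207, P(balanced) ≈ 0.6477, P(conservative) ≈ 0.3316
After 'raise': normaliser = 0.9·0.0207 + 0.25·0.6477 + 0.4·0.3316; P(aggressive) ≈ 0.0596, P(balanced) ≈ 0.5170, P(conservative) ≈ 0.4235
After 'fold-or-call': normaliser = 0.1·0.0596 + 0.75·0.5170 + 0.6·0.4235; P(aggressive) ≈ 0.0092, P(balanced) ≈ 0.5985, P(conservative) ≈ 0.3923

0.3923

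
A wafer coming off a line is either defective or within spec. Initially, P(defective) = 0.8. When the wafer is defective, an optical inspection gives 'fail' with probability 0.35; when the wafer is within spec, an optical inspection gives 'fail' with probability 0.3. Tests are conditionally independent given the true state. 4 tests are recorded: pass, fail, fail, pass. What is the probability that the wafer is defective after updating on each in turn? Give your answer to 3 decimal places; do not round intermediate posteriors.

After 'pass': P(defective) = 0.65·0.8000 / (0.65·0.8000 + 0.7·0.2000) ≈ 0.7879
After 'fail': P(defective) = 0.35·0.7879 / (0.35·0.7879 + 0.3·0.2121) ≈ 0.8125
After 'fail': P(defective) = 0.35·0.8125 / (0.35·0.8125 + 0.3·0.1875) ≈ 0.8349
After 'pass': P(defective) = 0.65·0.8349 / (0.65·0.8349 + 0.7·0.1651) ≈ 0.8244

0.824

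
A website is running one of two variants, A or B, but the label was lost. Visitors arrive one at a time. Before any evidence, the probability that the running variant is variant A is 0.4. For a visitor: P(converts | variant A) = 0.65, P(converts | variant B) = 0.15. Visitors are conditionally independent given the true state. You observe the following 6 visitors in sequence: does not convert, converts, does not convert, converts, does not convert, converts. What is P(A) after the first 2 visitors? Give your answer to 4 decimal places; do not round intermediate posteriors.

0.5433

Each posterior becomes the prior for the next update.
After 'does not convert': P(A) = 0.35·0.4000 / (0.35·0.4000 + 0.85·0.6000) ≈ 0.2154
After 'converts': P(A) = 0.65·0.2154 / (0.65·0.2154 + 0.15·0.7846) ≈ 0.5433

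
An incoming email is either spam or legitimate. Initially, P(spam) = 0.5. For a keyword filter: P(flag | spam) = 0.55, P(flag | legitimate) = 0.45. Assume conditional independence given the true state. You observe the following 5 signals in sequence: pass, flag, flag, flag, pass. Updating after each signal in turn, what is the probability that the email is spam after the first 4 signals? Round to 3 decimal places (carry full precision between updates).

After 'pass': P(spam) = 0.45·0.5000 / (0.45·0.5000 + 0.55·0.5000) ≈ 0.4500
After 'flag': P(spam) = 0.55·0.4500 / (0.55·0.4500 + 0.45·0.5500) ≈ 0.5000
After 'flag': P(spam) = 0.55·0.5000 / (0.55·0.5000 + 0.45·0.5000) ≈ 0.5500
After 'flag': P(spam) = 0.55·0.5500 / (0.55·0.5500 + 0.45·0.4500) ≈ 0.5990

0.599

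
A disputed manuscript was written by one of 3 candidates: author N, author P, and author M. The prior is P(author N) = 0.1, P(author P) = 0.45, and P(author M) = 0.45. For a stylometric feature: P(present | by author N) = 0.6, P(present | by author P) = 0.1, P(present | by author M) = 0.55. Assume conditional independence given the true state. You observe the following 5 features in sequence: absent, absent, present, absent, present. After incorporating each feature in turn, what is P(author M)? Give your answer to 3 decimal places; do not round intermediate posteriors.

0.690

After 'absent': normaliser = 0.4·0.1000 + 0.9·0.4500 + 0.45·0.4500; P(author N) ≈ 0.0618, P(author P) ≈ 0.6255, P(author M) ≈ 0.3127
After 'absent': normaliser = 0.4·0.0618 + 0.9·0.6255 + 0.45·0.3127; P(author N) ≈ 0.0339, P(author P) ≈ 0.7729, P(author M) ≈ 0.1932
After 'present': normaliser = 0.6·0.0339 + 0.1·0.7729 + 0.55·0.1932; P(author N) ≈ 0.0998, P(author P) ≈ 0.3790, P(author M) ≈ 0.5212
After 'absent': normaliser = 0.4·0.0998 + 0.9·0.3790 + 0.45·0.5212; P(author N) ≈ 0.0649, P(author P) ≈ 0.5542, P(author M) ≈ 0.3810
After 'present': normaliser = 0.6·0.0649 + 0.1·0.5542 + 0.55·0.3810; P(author N) ≈ 0.1281, P(author P) ≈ 0.1824, P(author M) ≈ 0.6896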